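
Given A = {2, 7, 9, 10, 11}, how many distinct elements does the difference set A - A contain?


A - A = {a - a' : a, a' ∈ A}; |A| = 5.
Bounds: 2|A|-1 ≤ |A - A| ≤ |A|² - |A| + 1, i.e. 9 ≤ |A - A| ≤ 21.
Note: 0 ∈ A - A always (from a - a). The set is symmetric: if d ∈ A - A then -d ∈ A - A.
Enumerate nonzero differences d = a - a' with a > a' (then include -d):
Positive differences: {1, 2, 3, 4, 5, 7, 8, 9}
Full difference set: {0} ∪ (positive diffs) ∪ (negative diffs).
|A - A| = 1 + 2·8 = 17 (matches direct enumeration: 17).

|A - A| = 17


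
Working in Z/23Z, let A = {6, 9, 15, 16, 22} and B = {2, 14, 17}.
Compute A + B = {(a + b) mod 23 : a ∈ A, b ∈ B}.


Work in Z/23Z: reduce every sum a + b modulo 23.
Enumerate all 15 pairs:
a = 6: 6+2=8, 6+14=20, 6+17=0
a = 9: 9+2=11, 9+14=0, 9+17=3
a = 15: 15+2=17, 15+14=6, 15+17=9
a = 16: 16+2=18, 16+14=7, 16+17=10
a = 22: 22+2=1, 22+14=13, 22+17=16
Distinct residues collected: {0, 1, 3, 6, 7, 8, 9, 10, 11, 13, 16, 17, 18, 20}
|A + B| = 14 (out of 23 total residues).

A + B = {0, 1, 3, 6, 7, 8, 9, 10, 11, 13, 16, 17, 18, 20}


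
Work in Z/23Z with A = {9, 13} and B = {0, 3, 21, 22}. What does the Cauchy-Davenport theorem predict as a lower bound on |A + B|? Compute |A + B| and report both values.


Cauchy-Davenport: |A + B| ≥ min(p, |A| + |B| - 1) for A, B nonempty in Z/pZ.
|A| = 2, |B| = 4, p = 23.
CD lower bound = min(23, 2 + 4 - 1) = min(23, 5) = 5.
Compute A + B mod 23 directly:
a = 9: 9+0=9, 9+3=12, 9+21=7, 9+22=8
a = 13: 13+0=13, 13+3=16, 13+21=11, 13+22=12
A + B = {7, 8, 9, 11, 12, 13, 16}, so |A + B| = 7.
Verify: 7 ≥ 5? Yes ✓.

CD lower bound = 5, actual |A + B| = 7.


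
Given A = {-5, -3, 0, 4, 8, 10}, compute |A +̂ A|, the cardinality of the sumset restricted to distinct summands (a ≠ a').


Restricted sumset: A +̂ A = {a + a' : a ∈ A, a' ∈ A, a ≠ a'}.
Equivalently, take A + A and drop any sum 2a that is achievable ONLY as a + a for a ∈ A (i.e. sums representable only with equal summands).
Enumerate pairs (a, a') with a < a' (symmetric, so each unordered pair gives one sum; this covers all a ≠ a'):
  -5 + -3 = -8
  -5 + 0 = -5
  -5 + 4 = -1
  -5 + 8 = 3
  -5 + 10 = 5
  -3 + 0 = -3
  -3 + 4 = 1
  -3 + 8 = 5
  -3 + 10 = 7
  0 + 4 = 4
  0 + 8 = 8
  0 + 10 = 10
  4 + 8 = 12
  4 + 10 = 14
  8 + 10 = 18
Collected distinct sums: {-8, -5, -3, -1, 1, 3, 4, 5, 7, 8, 10, 12, 14, 18}
|A +̂ A| = 14
(Reference bound: |A +̂ A| ≥ 2|A| - 3 for |A| ≥ 2, with |A| = 6 giving ≥ 9.)

|A +̂ A| = 14


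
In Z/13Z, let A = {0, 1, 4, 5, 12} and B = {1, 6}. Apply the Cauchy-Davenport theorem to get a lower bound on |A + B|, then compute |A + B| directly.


Cauchy-Davenport: |A + B| ≥ min(p, |A| + |B| - 1) for A, B nonempty in Z/pZ.
|A| = 5, |B| = 2, p = 13.
CD lower bound = min(13, 5 + 2 - 1) = min(13, 6) = 6.
Compute A + B mod 13 directly:
a = 0: 0+1=1, 0+6=6
a = 1: 1+1=2, 1+6=7
a = 4: 4+1=5, 4+6=10
a = 5: 5+1=6, 5+6=11
a = 12: 12+1=0, 12+6=5
A + B = {0, 1, 2, 5, 6, 7, 10, 11}, so |A + B| = 8.
Verify: 8 ≥ 6? Yes ✓.

CD lower bound = 6, actual |A + B| = 8.


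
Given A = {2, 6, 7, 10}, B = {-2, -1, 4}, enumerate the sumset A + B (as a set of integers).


A + B = {a + b : a ∈ A, b ∈ B}.
Enumerate all |A|·|B| = 4·3 = 12 pairs (a, b) and collect distinct sums.
a = 2: 2+-2=0, 2+-1=1, 2+4=6
a = 6: 6+-2=4, 6+-1=5, 6+4=10
a = 7: 7+-2=5, 7+-1=6, 7+4=11
a = 10: 10+-2=8, 10+-1=9, 10+4=14
Collecting distinct sums: A + B = {0, 1, 4, 5, 6, 8, 9, 10, 11, 14}
|A + B| = 10

A + B = {0, 1, 4, 5, 6, 8, 9, 10, 11, 14}


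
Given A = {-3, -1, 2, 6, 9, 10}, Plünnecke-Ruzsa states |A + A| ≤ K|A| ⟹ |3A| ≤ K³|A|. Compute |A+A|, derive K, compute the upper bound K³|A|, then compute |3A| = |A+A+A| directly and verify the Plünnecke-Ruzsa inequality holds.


|A| = 6.
Step 1: Compute A + A by enumerating all 36 pairs.
A + A = {-6, -4, -2, -1, 1, 3, 4, 5, 6, 7, 8, 9, 11, 12, 15, 16, 18, 19, 20}, so |A + A| = 19.
Step 2: Doubling constant K = |A + A|/|A| = 19/6 = 19/6 ≈ 3.1667.
Step 3: Plünnecke-Ruzsa gives |3A| ≤ K³·|A| = (3.1667)³ · 6 ≈ 190.5278.
Step 4: Compute 3A = A + A + A directly by enumerating all triples (a,b,c) ∈ A³; |3A| = 36.
Step 5: Check 36 ≤ 190.5278? Yes ✓.

K = 19/6, Plünnecke-Ruzsa bound K³|A| ≈ 190.5278, |3A| = 36, inequality holds.


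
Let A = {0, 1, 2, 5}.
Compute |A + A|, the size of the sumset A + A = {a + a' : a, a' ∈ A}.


A + A = {a + a' : a, a' ∈ A}; |A| = 4.
General bounds: 2|A| - 1 ≤ |A + A| ≤ |A|(|A|+1)/2, i.e. 7 ≤ |A + A| ≤ 10.
Lower bound 2|A|-1 is attained iff A is an arithmetic progression.
Enumerate sums a + a' for a ≤ a' (symmetric, so this suffices):
a = 0: 0+0=0, 0+1=1, 0+2=2, 0+5=5
a = 1: 1+1=2, 1+2=3, 1+5=6
a = 2: 2+2=4, 2+5=7
a = 5: 5+5=10
Distinct sums: {0, 1, 2, 3, 4, 5, 6, 7, 10}
|A + A| = 9

|A + A| = 9


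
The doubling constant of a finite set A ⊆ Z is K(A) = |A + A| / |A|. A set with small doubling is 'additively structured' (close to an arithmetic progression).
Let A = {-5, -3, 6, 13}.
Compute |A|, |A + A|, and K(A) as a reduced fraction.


|A| = 4.
Compute A + A by enumerating all 16 pairs.
A + A = {-10, -8, -6, 1, 3, 8, 10, 12, 19, 26}, so |A + A| = 10.
K = |A + A| / |A| = 10/4 = 5/2 ≈ 2.5000.
Reference: AP of size 4 gives K = 7/4 ≈ 1.7500; a fully generic set of size 4 gives K ≈ 2.5000.

|A| = 4, |A + A| = 10, K = 10/4 = 5/2.


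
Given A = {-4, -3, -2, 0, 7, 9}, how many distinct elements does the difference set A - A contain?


A - A = {a - a' : a, a' ∈ A}; |A| = 6.
Bounds: 2|A|-1 ≤ |A - A| ≤ |A|² - |A| + 1, i.e. 11 ≤ |A - A| ≤ 31.
Note: 0 ∈ A - A always (from a - a). The set is symmetric: if d ∈ A - A then -d ∈ A - A.
Enumerate nonzero differences d = a - a' with a > a' (then include -d):
Positive differences: {1, 2, 3, 4, 7, 9, 10, 11, 12, 13}
Full difference set: {0} ∪ (positive diffs) ∪ (negative diffs).
|A - A| = 1 + 2·10 = 21 (matches direct enumeration: 21).

|A - A| = 21


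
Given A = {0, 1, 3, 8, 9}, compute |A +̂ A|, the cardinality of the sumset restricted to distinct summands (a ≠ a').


Restricted sumset: A +̂ A = {a + a' : a ∈ A, a' ∈ A, a ≠ a'}.
Equivalently, take A + A and drop any sum 2a that is achievable ONLY as a + a for a ∈ A (i.e. sums representable only with equal summands).
Enumerate pairs (a, a') with a < a' (symmetric, so each unordered pair gives one sum; this covers all a ≠ a'):
  0 + 1 = 1
  0 + 3 = 3
  0 + 8 = 8
  0 + 9 = 9
  1 + 3 = 4
  1 + 8 = 9
  1 + 9 = 10
  3 + 8 = 11
  3 + 9 = 12
  8 + 9 = 17
Collected distinct sums: {1, 3, 4, 8, 9, 10, 11, 12, 17}
|A +̂ A| = 9
(Reference bound: |A +̂ A| ≥ 2|A| - 3 for |A| ≥ 2, with |A| = 5 giving ≥ 7.)

|A +̂ A| = 9


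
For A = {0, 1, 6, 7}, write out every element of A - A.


A - A = {a - a' : a, a' ∈ A}.
Compute a - a' for each ordered pair (a, a'):
a = 0: 0-0=0, 0-1=-1, 0-6=-6, 0-7=-7
a = 1: 1-0=1, 1-1=0, 1-6=-5, 1-7=-6
a = 6: 6-0=6, 6-1=5, 6-6=0, 6-7=-1
a = 7: 7-0=7, 7-1=6, 7-6=1, 7-7=0
Collecting distinct values (and noting 0 appears from a-a):
A - A = {-7, -6, -5, -1, 0, 1, 5, 6, 7}
|A - A| = 9

A - A = {-7, -6, -5, -1, 0, 1, 5, 6, 7}


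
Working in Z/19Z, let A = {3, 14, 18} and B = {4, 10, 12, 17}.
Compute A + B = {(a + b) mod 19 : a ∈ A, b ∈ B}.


Work in Z/19Z: reduce every sum a + b modulo 19.
Enumerate all 12 pairs:
a = 3: 3+4=7, 3+10=13, 3+12=15, 3+17=1
a = 14: 14+4=18, 14+10=5, 14+12=7, 14+17=12
a = 18: 18+4=3, 18+10=9, 18+12=11, 18+17=16
Distinct residues collected: {1, 3, 5, 7, 9, 11, 12, 13, 15, 16, 18}
|A + B| = 11 (out of 19 total residues).

A + B = {1, 3, 5, 7, 9, 11, 12, 13, 15, 16, 18}


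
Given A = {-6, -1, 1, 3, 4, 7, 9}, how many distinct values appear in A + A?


A + A = {a + a' : a, a' ∈ A}; |A| = 7.
General bounds: 2|A| - 1 ≤ |A + A| ≤ |A|(|A|+1)/2, i.e. 13 ≤ |A + A| ≤ 28.
Lower bound 2|A|-1 is attained iff A is an arithmetic progression.
Enumerate sums a + a' for a ≤ a' (symmetric, so this suffices):
a = -6: -6+-6=-12, -6+-1=-7, -6+1=-5, -6+3=-3, -6+4=-2, -6+7=1, -6+9=3
a = -1: -1+-1=-2, -1+1=0, -1+3=2, -1+4=3, -1+7=6, -1+9=8
a = 1: 1+1=2, 1+3=4, 1+4=5, 1+7=8, 1+9=10
a = 3: 3+3=6, 3+4=7, 3+7=10, 3+9=12
a = 4: 4+4=8, 4+7=11, 4+9=13
a = 7: 7+7=14, 7+9=16
a = 9: 9+9=18
Distinct sums: {-12, -7, -5, -3, -2, 0, 1, 2, 3, 4, 5, 6, 7, 8, 10, 11, 12, 13, 14, 16, 18}
|A + A| = 21

|A + A| = 21


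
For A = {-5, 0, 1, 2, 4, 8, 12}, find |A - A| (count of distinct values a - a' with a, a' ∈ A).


A - A = {a - a' : a, a' ∈ A}; |A| = 7.
Bounds: 2|A|-1 ≤ |A - A| ≤ |A|² - |A| + 1, i.e. 13 ≤ |A - A| ≤ 43.
Note: 0 ∈ A - A always (from a - a). The set is symmetric: if d ∈ A - A then -d ∈ A - A.
Enumerate nonzero differences d = a - a' with a > a' (then include -d):
Positive differences: {1, 2, 3, 4, 5, 6, 7, 8, 9, 10, 11, 12, 13, 17}
Full difference set: {0} ∪ (positive diffs) ∪ (negative diffs).
|A - A| = 1 + 2·14 = 29 (matches direct enumeration: 29).

|A - A| = 29


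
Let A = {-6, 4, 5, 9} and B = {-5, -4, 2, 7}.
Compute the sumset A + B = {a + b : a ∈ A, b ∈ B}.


A + B = {a + b : a ∈ A, b ∈ B}.
Enumerate all |A|·|B| = 4·4 = 16 pairs (a, b) and collect distinct sums.
a = -6: -6+-5=-11, -6+-4=-10, -6+2=-4, -6+7=1
a = 4: 4+-5=-1, 4+-4=0, 4+2=6, 4+7=11
a = 5: 5+-5=0, 5+-4=1, 5+2=7, 5+7=12
a = 9: 9+-5=4, 9+-4=5, 9+2=11, 9+7=16
Collecting distinct sums: A + B = {-11, -10, -4, -1, 0, 1, 4, 5, 6, 7, 11, 12, 16}
|A + B| = 13

A + B = {-11, -10, -4, -1, 0, 1, 4, 5, 6, 7, 11, 12, 16}


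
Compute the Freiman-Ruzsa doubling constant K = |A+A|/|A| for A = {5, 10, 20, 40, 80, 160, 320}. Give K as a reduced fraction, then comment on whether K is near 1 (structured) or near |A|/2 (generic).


|A| = 7.
Compute A + A by enumerating all 49 pairs.
A + A = {10, 15, 20, 25, 30, 40, 45, 50, 60, 80, 85, 90, 100, 120, 160, 165, 170, 180, 200, 240, 320, 325, 330, 340, 360, 400, 480, 640}, so |A + A| = 28.
K = |A + A| / |A| = 28/7 = 4/1 ≈ 4.0000.
Reference: AP of size 7 gives K = 13/7 ≈ 1.8571; a fully generic set of size 7 gives K ≈ 4.0000.

|A| = 7, |A + A| = 28, K = 28/7 = 4/1.


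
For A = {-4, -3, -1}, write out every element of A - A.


A - A = {a - a' : a, a' ∈ A}.
Compute a - a' for each ordered pair (a, a'):
a = -4: -4--4=0, -4--3=-1, -4--1=-3
a = -3: -3--4=1, -3--3=0, -3--1=-2
a = -1: -1--4=3, -1--3=2, -1--1=0
Collecting distinct values (and noting 0 appears from a-a):
A - A = {-3, -2, -1, 0, 1, 2, 3}
|A - A| = 7

A - A = {-3, -2, -1, 0, 1, 2, 3}


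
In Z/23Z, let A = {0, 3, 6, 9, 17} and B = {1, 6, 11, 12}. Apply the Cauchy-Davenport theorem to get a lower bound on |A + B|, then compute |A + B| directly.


Cauchy-Davenport: |A + B| ≥ min(p, |A| + |B| - 1) for A, B nonempty in Z/pZ.
|A| = 5, |B| = 4, p = 23.
CD lower bound = min(23, 5 + 4 - 1) = min(23, 8) = 8.
Compute A + B mod 23 directly:
a = 0: 0+1=1, 0+6=6, 0+11=11, 0+12=12
a = 3: 3+1=4, 3+6=9, 3+11=14, 3+12=15
a = 6: 6+1=7, 6+6=12, 6+11=17, 6+12=18
a = 9: 9+1=10, 9+6=15, 9+11=20, 9+12=21
a = 17: 17+1=18, 17+6=0, 17+11=5, 17+12=6
A + B = {0, 1, 4, 5, 6, 7, 9, 10, 11, 12, 14, 15, 17, 18, 20, 21}, so |A + B| = 16.
Verify: 16 ≥ 8? Yes ✓.

CD lower bound = 8, actual |A + B| = 16.


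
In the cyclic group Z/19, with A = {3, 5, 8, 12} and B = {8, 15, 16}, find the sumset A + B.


Work in Z/19Z: reduce every sum a + b modulo 19.
Enumerate all 12 pairs:
a = 3: 3+8=11, 3+15=18, 3+16=0
a = 5: 5+8=13, 5+15=1, 5+16=2
a = 8: 8+8=16, 8+15=4, 8+16=5
a = 12: 12+8=1, 12+15=8, 12+16=9
Distinct residues collected: {0, 1, 2, 4, 5, 8, 9, 11, 13, 16, 18}
|A + B| = 11 (out of 19 total residues).

A + B = {0, 1, 2, 4, 5, 8, 9, 11, 13, 16, 18}


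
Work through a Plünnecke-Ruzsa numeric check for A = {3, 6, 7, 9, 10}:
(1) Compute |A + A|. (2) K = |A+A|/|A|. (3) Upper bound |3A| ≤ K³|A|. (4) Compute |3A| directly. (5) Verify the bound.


|A| = 5.
Step 1: Compute A + A by enumerating all 25 pairs.
A + A = {6, 9, 10, 12, 13, 14, 15, 16, 17, 18, 19, 20}, so |A + A| = 12.
Step 2: Doubling constant K = |A + A|/|A| = 12/5 = 12/5 ≈ 2.4000.
Step 3: Plünnecke-Ruzsa gives |3A| ≤ K³·|A| = (2.4000)³ · 5 ≈ 69.1200.
Step 4: Compute 3A = A + A + A directly by enumerating all triples (a,b,c) ∈ A³; |3A| = 19.
Step 5: Check 19 ≤ 69.1200? Yes ✓.

K = 12/5, Plünnecke-Ruzsa bound K³|A| ≈ 69.1200, |3A| = 19, inequality holds.


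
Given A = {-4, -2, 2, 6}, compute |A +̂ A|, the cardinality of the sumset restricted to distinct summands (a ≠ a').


Restricted sumset: A +̂ A = {a + a' : a ∈ A, a' ∈ A, a ≠ a'}.
Equivalently, take A + A and drop any sum 2a that is achievable ONLY as a + a for a ∈ A (i.e. sums representable only with equal summands).
Enumerate pairs (a, a') with a < a' (symmetric, so each unordered pair gives one sum; this covers all a ≠ a'):
  -4 + -2 = -6
  -4 + 2 = -2
  -4 + 6 = 2
  -2 + 2 = 0
  -2 + 6 = 4
  2 + 6 = 8
Collected distinct sums: {-6, -2, 0, 2, 4, 8}
|A +̂ A| = 6
(Reference bound: |A +̂ A| ≥ 2|A| - 3 for |A| ≥ 2, with |A| = 4 giving ≥ 5.)

|A +̂ A| = 6


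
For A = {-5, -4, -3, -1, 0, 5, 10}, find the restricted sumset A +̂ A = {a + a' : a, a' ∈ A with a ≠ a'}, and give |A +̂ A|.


Restricted sumset: A +̂ A = {a + a' : a ∈ A, a' ∈ A, a ≠ a'}.
Equivalently, take A + A and drop any sum 2a that is achievable ONLY as a + a for a ∈ A (i.e. sums representable only with equal summands).
Enumerate pairs (a, a') with a < a' (symmetric, so each unordered pair gives one sum; this covers all a ≠ a'):
  -5 + -4 = -9
  -5 + -3 = -8
  -5 + -1 = -6
  -5 + 0 = -5
  -5 + 5 = 0
  -5 + 10 = 5
  -4 + -3 = -7
  -4 + -1 = -5
  -4 + 0 = -4
  -4 + 5 = 1
  -4 + 10 = 6
  -3 + -1 = -4
  -3 + 0 = -3
  -3 + 5 = 2
  -3 + 10 = 7
  -1 + 0 = -1
  -1 + 5 = 4
  -1 + 10 = 9
  0 + 5 = 5
  0 + 10 = 10
  5 + 10 = 15
Collected distinct sums: {-9, -8, -7, -6, -5, -4, -3, -1, 0, 1, 2, 4, 5, 6, 7, 9, 10, 15}
|A +̂ A| = 18
(Reference bound: |A +̂ A| ≥ 2|A| - 3 for |A| ≥ 2, with |A| = 7 giving ≥ 11.)

|A +̂ A| = 18


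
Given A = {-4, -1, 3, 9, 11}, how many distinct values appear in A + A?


A + A = {a + a' : a, a' ∈ A}; |A| = 5.
General bounds: 2|A| - 1 ≤ |A + A| ≤ |A|(|A|+1)/2, i.e. 9 ≤ |A + A| ≤ 15.
Lower bound 2|A|-1 is attained iff A is an arithmetic progression.
Enumerate sums a + a' for a ≤ a' (symmetric, so this suffices):
a = -4: -4+-4=-8, -4+-1=-5, -4+3=-1, -4+9=5, -4+11=7
a = -1: -1+-1=-2, -1+3=2, -1+9=8, -1+11=10
a = 3: 3+3=6, 3+9=12, 3+11=14
a = 9: 9+9=18, 9+11=20
a = 11: 11+11=22
Distinct sums: {-8, -5, -2, -1, 2, 5, 6, 7, 8, 10, 12, 14, 18, 20, 22}
|A + A| = 15

|A + A| = 15


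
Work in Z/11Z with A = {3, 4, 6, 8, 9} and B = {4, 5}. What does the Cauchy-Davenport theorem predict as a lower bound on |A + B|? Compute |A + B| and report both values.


Cauchy-Davenport: |A + B| ≥ min(p, |A| + |B| - 1) for A, B nonempty in Z/pZ.
|A| = 5, |B| = 2, p = 11.
CD lower bound = min(11, 5 + 2 - 1) = min(11, 6) = 6.
Compute A + B mod 11 directly:
a = 3: 3+4=7, 3+5=8
a = 4: 4+4=8, 4+5=9
a = 6: 6+4=10, 6+5=0
a = 8: 8+4=1, 8+5=2
a = 9: 9+4=2, 9+5=3
A + B = {0, 1, 2, 3, 7, 8, 9, 10}, so |A + B| = 8.
Verify: 8 ≥ 6? Yes ✓.

CD lower bound = 6, actual |A + B| = 8.


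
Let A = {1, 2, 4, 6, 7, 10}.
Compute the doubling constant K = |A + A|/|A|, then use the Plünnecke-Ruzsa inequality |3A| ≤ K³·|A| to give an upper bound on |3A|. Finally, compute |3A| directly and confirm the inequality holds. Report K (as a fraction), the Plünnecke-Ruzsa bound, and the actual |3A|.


|A| = 6.
Step 1: Compute A + A by enumerating all 36 pairs.
A + A = {2, 3, 4, 5, 6, 7, 8, 9, 10, 11, 12, 13, 14, 16, 17, 20}, so |A + A| = 16.
Step 2: Doubling constant K = |A + A|/|A| = 16/6 = 16/6 ≈ 2.6667.
Step 3: Plünnecke-Ruzsa gives |3A| ≤ K³·|A| = (2.6667)³ · 6 ≈ 113.7778.
Step 4: Compute 3A = A + A + A directly by enumerating all triples (a,b,c) ∈ A³; |3A| = 25.
Step 5: Check 25 ≤ 113.7778? Yes ✓.

K = 16/6, Plünnecke-Ruzsa bound K³|A| ≈ 113.7778, |3A| = 25, inequality holds.


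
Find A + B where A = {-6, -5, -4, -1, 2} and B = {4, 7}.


A + B = {a + b : a ∈ A, b ∈ B}.
Enumerate all |A|·|B| = 5·2 = 10 pairs (a, b) and collect distinct sums.
a = -6: -6+4=-2, -6+7=1
a = -5: -5+4=-1, -5+7=2
a = -4: -4+4=0, -4+7=3
a = -1: -1+4=3, -1+7=6
a = 2: 2+4=6, 2+7=9
Collecting distinct sums: A + B = {-2, -1, 0, 1, 2, 3, 6, 9}
|A + B| = 8

A + B = {-2, -1, 0, 1, 2, 3, 6, 9}


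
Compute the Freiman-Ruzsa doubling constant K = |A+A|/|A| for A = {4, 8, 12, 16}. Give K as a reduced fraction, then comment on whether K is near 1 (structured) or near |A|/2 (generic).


|A| = 4.
Compute A + A by enumerating all 16 pairs.
A + A = {8, 12, 16, 20, 24, 28, 32}, so |A + A| = 7.
K = |A + A| / |A| = 7/4 (already in lowest terms) ≈ 1.7500.
Reference: AP of size 4 gives K = 7/4 ≈ 1.7500; a fully generic set of size 4 gives K ≈ 2.5000.

|A| = 4, |A + A| = 7, K = 7/4.


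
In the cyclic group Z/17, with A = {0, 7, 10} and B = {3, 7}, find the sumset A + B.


Work in Z/17Z: reduce every sum a + b modulo 17.
Enumerate all 6 pairs:
a = 0: 0+3=3, 0+7=7
a = 7: 7+3=10, 7+7=14
a = 10: 10+3=13, 10+7=0
Distinct residues collected: {0, 3, 7, 10, 13, 14}
|A + B| = 6 (out of 17 total residues).

A + B = {0, 3, 7, 10, 13, 14}


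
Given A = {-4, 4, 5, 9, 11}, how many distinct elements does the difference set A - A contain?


A - A = {a - a' : a, a' ∈ A}; |A| = 5.
Bounds: 2|A|-1 ≤ |A - A| ≤ |A|² - |A| + 1, i.e. 9 ≤ |A - A| ≤ 21.
Note: 0 ∈ A - A always (from a - a). The set is symmetric: if d ∈ A - A then -d ∈ A - A.
Enumerate nonzero differences d = a - a' with a > a' (then include -d):
Positive differences: {1, 2, 4, 5, 6, 7, 8, 9, 13, 15}
Full difference set: {0} ∪ (positive diffs) ∪ (negative diffs).
|A - A| = 1 + 2·10 = 21 (matches direct enumeration: 21).

|A - A| = 21


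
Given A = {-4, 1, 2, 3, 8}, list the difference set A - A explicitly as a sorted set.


A - A = {a - a' : a, a' ∈ A}.
Compute a - a' for each ordered pair (a, a'):
a = -4: -4--4=0, -4-1=-5, -4-2=-6, -4-3=-7, -4-8=-12
a = 1: 1--4=5, 1-1=0, 1-2=-1, 1-3=-2, 1-8=-7
a = 2: 2--4=6, 2-1=1, 2-2=0, 2-3=-1, 2-8=-6
a = 3: 3--4=7, 3-1=2, 3-2=1, 3-3=0, 3-8=-5
a = 8: 8--4=12, 8-1=7, 8-2=6, 8-3=5, 8-8=0
Collecting distinct values (and noting 0 appears from a-a):
A - A = {-12, -7, -6, -5, -2, -1, 0, 1, 2, 5, 6, 7, 12}
|A - A| = 13

A - A = {-12, -7, -6, -5, -2, -1, 0, 1, 2, 5, 6, 7, 12}


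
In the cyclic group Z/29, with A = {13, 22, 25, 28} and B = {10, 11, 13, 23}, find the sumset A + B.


Work in Z/29Z: reduce every sum a + b modulo 29.
Enumerate all 16 pairs:
a = 13: 13+10=23, 13+11=24, 13+13=26, 13+23=7
a = 22: 22+10=3, 22+11=4, 22+13=6, 22+23=16
a = 25: 25+10=6, 25+11=7, 25+13=9, 25+23=19
a = 28: 28+10=9, 28+11=10, 28+13=12, 28+23=22
Distinct residues collected: {3, 4, 6, 7, 9, 10, 12, 16, 19, 22, 23, 24, 26}
|A + B| = 13 (out of 29 total residues).

A + B = {3, 4, 6, 7, 9, 10, 12, 16, 19, 22, 23, 24, 26}


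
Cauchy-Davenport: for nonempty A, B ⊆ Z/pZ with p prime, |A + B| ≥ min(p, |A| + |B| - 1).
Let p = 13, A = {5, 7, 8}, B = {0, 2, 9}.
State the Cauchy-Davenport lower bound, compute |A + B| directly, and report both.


Cauchy-Davenport: |A + B| ≥ min(p, |A| + |B| - 1) for A, B nonempty in Z/pZ.
|A| = 3, |B| = 3, p = 13.
CD lower bound = min(13, 3 + 3 - 1) = min(13, 5) = 5.
Compute A + B mod 13 directly:
a = 5: 5+0=5, 5+2=7, 5+9=1
a = 7: 7+0=7, 7+2=9, 7+9=3
a = 8: 8+0=8, 8+2=10, 8+9=4
A + B = {1, 3, 4, 5, 7, 8, 9, 10}, so |A + B| = 8.
Verify: 8 ≥ 5? Yes ✓.

CD lower bound = 5, actual |A + B| = 8.


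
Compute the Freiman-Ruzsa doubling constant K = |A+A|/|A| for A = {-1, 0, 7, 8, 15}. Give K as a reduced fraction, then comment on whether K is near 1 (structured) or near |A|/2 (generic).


|A| = 5.
Compute A + A by enumerating all 25 pairs.
A + A = {-2, -1, 0, 6, 7, 8, 14, 15, 16, 22, 23, 30}, so |A + A| = 12.
K = |A + A| / |A| = 12/5 (already in lowest terms) ≈ 2.4000.
Reference: AP of size 5 gives K = 9/5 ≈ 1.8000; a fully generic set of size 5 gives K ≈ 3.0000.

|A| = 5, |A + A| = 12, K = 12/5.


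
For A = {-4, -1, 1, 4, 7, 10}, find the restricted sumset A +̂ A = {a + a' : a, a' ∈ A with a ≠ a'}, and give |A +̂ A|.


Restricted sumset: A +̂ A = {a + a' : a ∈ A, a' ∈ A, a ≠ a'}.
Equivalently, take A + A and drop any sum 2a that is achievable ONLY as a + a for a ∈ A (i.e. sums representable only with equal summands).
Enumerate pairs (a, a') with a < a' (symmetric, so each unordered pair gives one sum; this covers all a ≠ a'):
  -4 + -1 = -5
  -4 + 1 = -3
  -4 + 4 = 0
  -4 + 7 = 3
  -4 + 10 = 6
  -1 + 1 = 0
  -1 + 4 = 3
  -1 + 7 = 6
  -1 + 10 = 9
  1 + 4 = 5
  1 + 7 = 8
  1 + 10 = 11
  4 + 7 = 11
  4 + 10 = 14
  7 + 10 = 17
Collected distinct sums: {-5, -3, 0, 3, 5, 6, 8, 9, 11, 14, 17}
|A +̂ A| = 11
(Reference bound: |A +̂ A| ≥ 2|A| - 3 for |A| ≥ 2, with |A| = 6 giving ≥ 9.)

|A +̂ A| = 11


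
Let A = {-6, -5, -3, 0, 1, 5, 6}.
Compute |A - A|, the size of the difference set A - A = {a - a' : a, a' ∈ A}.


A - A = {a - a' : a, a' ∈ A}; |A| = 7.
Bounds: 2|A|-1 ≤ |A - A| ≤ |A|² - |A| + 1, i.e. 13 ≤ |A - A| ≤ 43.
Note: 0 ∈ A - A always (from a - a). The set is symmetric: if d ∈ A - A then -d ∈ A - A.
Enumerate nonzero differences d = a - a' with a > a' (then include -d):
Positive differences: {1, 2, 3, 4, 5, 6, 7, 8, 9, 10, 11, 12}
Full difference set: {0} ∪ (positive diffs) ∪ (negative diffs).
|A - A| = 1 + 2·12 = 25 (matches direct enumeration: 25).

|A - A| = 25


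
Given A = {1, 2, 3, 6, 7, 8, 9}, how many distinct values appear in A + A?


A + A = {a + a' : a, a' ∈ A}; |A| = 7.
General bounds: 2|A| - 1 ≤ |A + A| ≤ |A|(|A|+1)/2, i.e. 13 ≤ |A + A| ≤ 28.
Lower bound 2|A|-1 is attained iff A is an arithmetic progression.
Enumerate sums a + a' for a ≤ a' (symmetric, so this suffices):
a = 1: 1+1=2, 1+2=3, 1+3=4, 1+6=7, 1+7=8, 1+8=9, 1+9=10
a = 2: 2+2=4, 2+3=5, 2+6=8, 2+7=9, 2+8=10, 2+9=11
a = 3: 3+3=6, 3+6=9, 3+7=10, 3+8=11, 3+9=12
a = 6: 6+6=12, 6+7=13, 6+8=14, 6+9=15
a = 7: 7+7=14, 7+8=15, 7+9=16
a = 8: 8+8=16, 8+9=17
a = 9: 9+9=18
Distinct sums: {2, 3, 4, 5, 6, 7, 8, 9, 10, 11, 12, 13, 14, 15, 16, 17, 18}
|A + A| = 17

|A + A| = 17


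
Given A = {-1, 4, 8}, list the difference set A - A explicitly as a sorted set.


A - A = {a - a' : a, a' ∈ A}.
Compute a - a' for each ordered pair (a, a'):
a = -1: -1--1=0, -1-4=-5, -1-8=-9
a = 4: 4--1=5, 4-4=0, 4-8=-4
a = 8: 8--1=9, 8-4=4, 8-8=0
Collecting distinct values (and noting 0 appears from a-a):
A - A = {-9, -5, -4, 0, 4, 5, 9}
|A - A| = 7

A - A = {-9, -5, -4, 0, 4, 5, 9}


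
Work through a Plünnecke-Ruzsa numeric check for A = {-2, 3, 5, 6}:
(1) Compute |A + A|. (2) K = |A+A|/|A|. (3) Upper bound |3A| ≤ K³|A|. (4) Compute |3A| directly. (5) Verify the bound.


|A| = 4.
Step 1: Compute A + A by enumerating all 16 pairs.
A + A = {-4, 1, 3, 4, 6, 8, 9, 10, 11, 12}, so |A + A| = 10.
Step 2: Doubling constant K = |A + A|/|A| = 10/4 = 10/4 ≈ 2.5000.
Step 3: Plünnecke-Ruzsa gives |3A| ≤ K³·|A| = (2.5000)³ · 4 ≈ 62.5000.
Step 4: Compute 3A = A + A + A directly by enumerating all triples (a,b,c) ∈ A³; |3A| = 18.
Step 5: Check 18 ≤ 62.5000? Yes ✓.

K = 10/4, Plünnecke-Ruzsa bound K³|A| ≈ 62.5000, |3A| = 18, inequality holds.


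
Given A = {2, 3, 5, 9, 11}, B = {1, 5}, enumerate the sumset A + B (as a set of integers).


A + B = {a + b : a ∈ A, b ∈ B}.
Enumerate all |A|·|B| = 5·2 = 10 pairs (a, b) and collect distinct sums.
a = 2: 2+1=3, 2+5=7
a = 3: 3+1=4, 3+5=8
a = 5: 5+1=6, 5+5=10
a = 9: 9+1=10, 9+5=14
a = 11: 11+1=12, 11+5=16
Collecting distinct sums: A + B = {3, 4, 6, 7, 8, 10, 12, 14, 16}
|A + B| = 9

A + B = {3, 4, 6, 7, 8, 10, 12, 14, 16}


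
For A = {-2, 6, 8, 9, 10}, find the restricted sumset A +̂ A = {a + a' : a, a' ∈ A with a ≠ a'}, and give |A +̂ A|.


Restricted sumset: A +̂ A = {a + a' : a ∈ A, a' ∈ A, a ≠ a'}.
Equivalently, take A + A and drop any sum 2a that is achievable ONLY as a + a for a ∈ A (i.e. sums representable only with equal summands).
Enumerate pairs (a, a') with a < a' (symmetric, so each unordered pair gives one sum; this covers all a ≠ a'):
  -2 + 6 = 4
  -2 + 8 = 6
  -2 + 9 = 7
  -2 + 10 = 8
  6 + 8 = 14
  6 + 9 = 15
  6 + 10 = 16
  8 + 9 = 17
  8 + 10 = 18
  9 + 10 = 19
Collected distinct sums: {4, 6, 7, 8, 14, 15, 16, 17, 18, 19}
|A +̂ A| = 10
(Reference bound: |A +̂ A| ≥ 2|A| - 3 for |A| ≥ 2, with |A| = 5 giving ≥ 7.)

|A +̂ A| = 10


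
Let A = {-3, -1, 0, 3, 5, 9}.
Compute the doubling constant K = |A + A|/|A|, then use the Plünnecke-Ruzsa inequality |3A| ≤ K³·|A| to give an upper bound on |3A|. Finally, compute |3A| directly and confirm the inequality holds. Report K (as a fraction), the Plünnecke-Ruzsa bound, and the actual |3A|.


|A| = 6.
Step 1: Compute A + A by enumerating all 36 pairs.
A + A = {-6, -4, -3, -2, -1, 0, 2, 3, 4, 5, 6, 8, 9, 10, 12, 14, 18}, so |A + A| = 17.
Step 2: Doubling constant K = |A + A|/|A| = 17/6 = 17/6 ≈ 2.8333.
Step 3: Plünnecke-Ruzsa gives |3A| ≤ K³·|A| = (2.8333)³ · 6 ≈ 136.4722.
Step 4: Compute 3A = A + A + A directly by enumerating all triples (a,b,c) ∈ A³; |3A| = 30.
Step 5: Check 30 ≤ 136.4722? Yes ✓.

K = 17/6, Plünnecke-Ruzsa bound K³|A| ≈ 136.4722, |3A| = 30, inequality holds.


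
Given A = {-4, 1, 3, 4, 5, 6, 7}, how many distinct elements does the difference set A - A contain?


A - A = {a - a' : a, a' ∈ A}; |A| = 7.
Bounds: 2|A|-1 ≤ |A - A| ≤ |A|² - |A| + 1, i.e. 13 ≤ |A - A| ≤ 43.
Note: 0 ∈ A - A always (from a - a). The set is symmetric: if d ∈ A - A then -d ∈ A - A.
Enumerate nonzero differences d = a - a' with a > a' (then include -d):
Positive differences: {1, 2, 3, 4, 5, 6, 7, 8, 9, 10, 11}
Full difference set: {0} ∪ (positive diffs) ∪ (negative diffs).
|A - A| = 1 + 2·11 = 23 (matches direct enumeration: 23).

|A - A| = 23


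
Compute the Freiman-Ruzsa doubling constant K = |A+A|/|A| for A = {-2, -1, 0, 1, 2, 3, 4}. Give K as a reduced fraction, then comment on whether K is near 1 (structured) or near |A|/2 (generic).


|A| = 7.
Compute A + A by enumerating all 49 pairs.
A + A = {-4, -3, -2, -1, 0, 1, 2, 3, 4, 5, 6, 7, 8}, so |A + A| = 13.
K = |A + A| / |A| = 13/7 (already in lowest terms) ≈ 1.8571.
Reference: AP of size 7 gives K = 13/7 ≈ 1.8571; a fully generic set of size 7 gives K ≈ 4.0000.

|A| = 7, |A + A| = 13, K = 13/7.


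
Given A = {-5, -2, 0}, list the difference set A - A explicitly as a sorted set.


A - A = {a - a' : a, a' ∈ A}.
Compute a - a' for each ordered pair (a, a'):
a = -5: -5--5=0, -5--2=-3, -5-0=-5
a = -2: -2--5=3, -2--2=0, -2-0=-2
a = 0: 0--5=5, 0--2=2, 0-0=0
Collecting distinct values (and noting 0 appears from a-a):
A - A = {-5, -3, -2, 0, 2, 3, 5}
|A - A| = 7

A - A = {-5, -3, -2, 0, 2, 3, 5}


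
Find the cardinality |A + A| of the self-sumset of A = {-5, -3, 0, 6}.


A + A = {a + a' : a, a' ∈ A}; |A| = 4.
General bounds: 2|A| - 1 ≤ |A + A| ≤ |A|(|A|+1)/2, i.e. 7 ≤ |A + A| ≤ 10.
Lower bound 2|A|-1 is attained iff A is an arithmetic progression.
Enumerate sums a + a' for a ≤ a' (symmetric, so this suffices):
a = -5: -5+-5=-10, -5+-3=-8, -5+0=-5, -5+6=1
a = -3: -3+-3=-6, -3+0=-3, -3+6=3
a = 0: 0+0=0, 0+6=6
a = 6: 6+6=12
Distinct sums: {-10, -8, -6, -5, -3, 0, 1, 3, 6, 12}
|A + A| = 10

|A + A| = 10


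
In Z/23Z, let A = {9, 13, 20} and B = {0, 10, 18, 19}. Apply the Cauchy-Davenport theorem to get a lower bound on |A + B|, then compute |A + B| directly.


Cauchy-Davenport: |A + B| ≥ min(p, |A| + |B| - 1) for A, B nonempty in Z/pZ.
|A| = 3, |B| = 4, p = 23.
CD lower bound = min(23, 3 + 4 - 1) = min(23, 6) = 6.
Compute A + B mod 23 directly:
a = 9: 9+0=9, 9+10=19, 9+18=4, 9+19=5
a = 13: 13+0=13, 13+10=0, 13+18=8, 13+19=9
a = 20: 20+0=20, 20+10=7, 20+18=15, 20+19=16
A + B = {0, 4, 5, 7, 8, 9, 13, 15, 16, 19, 20}, so |A + B| = 11.
Verify: 11 ≥ 6? Yes ✓.

CD lower bound = 6, actual |A + B| = 11.


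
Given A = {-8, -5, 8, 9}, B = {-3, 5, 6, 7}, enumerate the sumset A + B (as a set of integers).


A + B = {a + b : a ∈ A, b ∈ B}.
Enumerate all |A|·|B| = 4·4 = 16 pairs (a, b) and collect distinct sums.
a = -8: -8+-3=-11, -8+5=-3, -8+6=-2, -8+7=-1
a = -5: -5+-3=-8, -5+5=0, -5+6=1, -5+7=2
a = 8: 8+-3=5, 8+5=13, 8+6=14, 8+7=15
a = 9: 9+-3=6, 9+5=14, 9+6=15, 9+7=16
Collecting distinct sums: A + B = {-11, -8, -3, -2, -1, 0, 1, 2, 5, 6, 13, 14, 15, 16}
|A + B| = 14

A + B = {-11, -8, -3, -2, -1, 0, 1, 2, 5, 6, 13, 14, 15, 16}


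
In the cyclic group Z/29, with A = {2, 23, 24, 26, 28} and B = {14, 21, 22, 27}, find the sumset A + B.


Work in Z/29Z: reduce every sum a + b modulo 29.
Enumerate all 20 pairs:
a = 2: 2+14=16, 2+21=23, 2+22=24, 2+27=0
a = 23: 23+14=8, 23+21=15, 23+22=16, 23+27=21
a = 24: 24+14=9, 24+21=16, 24+22=17, 24+27=22
a = 26: 26+14=11, 26+21=18, 26+22=19, 26+27=24
a = 28: 28+14=13, 28+21=20, 28+22=21, 28+27=26
Distinct residues collected: {0, 8, 9, 11, 13, 15, 16, 17, 18, 19, 20, 21, 22, 23, 24, 26}
|A + B| = 16 (out of 29 total residues).

A + B = {0, 8, 9, 11, 13, 15, 16, 17, 18, 19, 20, 21, 22, 23, 24, 26}


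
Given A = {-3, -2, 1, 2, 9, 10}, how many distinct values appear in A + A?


A + A = {a + a' : a, a' ∈ A}; |A| = 6.
General bounds: 2|A| - 1 ≤ |A + A| ≤ |A|(|A|+1)/2, i.e. 11 ≤ |A + A| ≤ 21.
Lower bound 2|A|-1 is attained iff A is an arithmetic progression.
Enumerate sums a + a' for a ≤ a' (symmetric, so this suffices):
a = -3: -3+-3=-6, -3+-2=-5, -3+1=-2, -3+2=-1, -3+9=6, -3+10=7
a = -2: -2+-2=-4, -2+1=-1, -2+2=0, -2+9=7, -2+10=8
a = 1: 1+1=2, 1+2=3, 1+9=10, 1+10=11
a = 2: 2+2=4, 2+9=11, 2+10=12
a = 9: 9+9=18, 9+10=19
a = 10: 10+10=20
Distinct sums: {-6, -5, -4, -2, -1, 0, 2, 3, 4, 6, 7, 8, 10, 11, 12, 18, 19, 20}
|A + A| = 18

|A + A| = 18


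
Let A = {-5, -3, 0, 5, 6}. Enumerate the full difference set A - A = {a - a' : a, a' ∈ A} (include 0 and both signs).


A - A = {a - a' : a, a' ∈ A}.
Compute a - a' for each ordered pair (a, a'):
a = -5: -5--5=0, -5--3=-2, -5-0=-5, -5-5=-10, -5-6=-11
a = -3: -3--5=2, -3--3=0, -3-0=-3, -3-5=-8, -3-6=-9
a = 0: 0--5=5, 0--3=3, 0-0=0, 0-5=-5, 0-6=-6
a = 5: 5--5=10, 5--3=8, 5-0=5, 5-5=0, 5-6=-1
a = 6: 6--5=11, 6--3=9, 6-0=6, 6-5=1, 6-6=0
Collecting distinct values (and noting 0 appears from a-a):
A - A = {-11, -10, -9, -8, -6, -5, -3, -2, -1, 0, 1, 2, 3, 5, 6, 8, 9, 10, 11}
|A - A| = 19

A - A = {-11, -10, -9, -8, -6, -5, -3, -2, -1, 0, 1, 2, 3, 5, 6, 8, 9, 10, 11}


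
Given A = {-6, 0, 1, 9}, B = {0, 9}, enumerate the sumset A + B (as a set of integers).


A + B = {a + b : a ∈ A, b ∈ B}.
Enumerate all |A|·|B| = 4·2 = 8 pairs (a, b) and collect distinct sums.
a = -6: -6+0=-6, -6+9=3
a = 0: 0+0=0, 0+9=9
a = 1: 1+0=1, 1+9=10
a = 9: 9+0=9, 9+9=18
Collecting distinct sums: A + B = {-6, 0, 1, 3, 9, 10, 18}
|A + B| = 7

A + B = {-6, 0, 1, 3, 9, 10, 18}


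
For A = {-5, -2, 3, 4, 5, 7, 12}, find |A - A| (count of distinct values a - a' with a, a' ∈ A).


A - A = {a - a' : a, a' ∈ A}; |A| = 7.
Bounds: 2|A|-1 ≤ |A - A| ≤ |A|² - |A| + 1, i.e. 13 ≤ |A - A| ≤ 43.
Note: 0 ∈ A - A always (from a - a). The set is symmetric: if d ∈ A - A then -d ∈ A - A.
Enumerate nonzero differences d = a - a' with a > a' (then include -d):
Positive differences: {1, 2, 3, 4, 5, 6, 7, 8, 9, 10, 12, 14, 17}
Full difference set: {0} ∪ (positive diffs) ∪ (negative diffs).
|A - A| = 1 + 2·13 = 27 (matches direct enumeration: 27).

|A - A| = 27


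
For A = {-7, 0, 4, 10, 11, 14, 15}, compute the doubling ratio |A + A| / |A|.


|A| = 7.
Compute A + A by enumerating all 49 pairs.
A + A = {-14, -7, -3, 0, 3, 4, 7, 8, 10, 11, 14, 15, 18, 19, 20, 21, 22, 24, 25, 26, 28, 29, 30}, so |A + A| = 23.
K = |A + A| / |A| = 23/7 (already in lowest terms) ≈ 3.2857.
Reference: AP of size 7 gives K = 13/7 ≈ 1.8571; a fully generic set of size 7 gives K ≈ 4.0000.

|A| = 7, |A + A| = 23, K = 23/7.


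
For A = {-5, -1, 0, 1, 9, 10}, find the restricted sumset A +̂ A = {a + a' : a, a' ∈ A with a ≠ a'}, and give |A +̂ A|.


Restricted sumset: A +̂ A = {a + a' : a ∈ A, a' ∈ A, a ≠ a'}.
Equivalently, take A + A and drop any sum 2a that is achievable ONLY as a + a for a ∈ A (i.e. sums representable only with equal summands).
Enumerate pairs (a, a') with a < a' (symmetric, so each unordered pair gives one sum; this covers all a ≠ a'):
  -5 + -1 = -6
  -5 + 0 = -5
  -5 + 1 = -4
  -5 + 9 = 4
  -5 + 10 = 5
  -1 + 0 = -1
  -1 + 1 = 0
  -1 + 9 = 8
  -1 + 10 = 9
  0 + 1 = 1
  0 + 9 = 9
  0 + 10 = 10
  1 + 9 = 10
  1 + 10 = 11
  9 + 10 = 19
Collected distinct sums: {-6, -5, -4, -1, 0, 1, 4, 5, 8, 9, 10, 11, 19}
|A +̂ A| = 13
(Reference bound: |A +̂ A| ≥ 2|A| - 3 for |A| ≥ 2, with |A| = 6 giving ≥ 9.)

|A +̂ A| = 13


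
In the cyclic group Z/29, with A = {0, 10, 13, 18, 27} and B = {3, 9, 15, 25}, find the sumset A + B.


Work in Z/29Z: reduce every sum a + b modulo 29.
Enumerate all 20 pairs:
a = 0: 0+3=3, 0+9=9, 0+15=15, 0+25=25
a = 10: 10+3=13, 10+9=19, 10+15=25, 10+25=6
a = 13: 13+3=16, 13+9=22, 13+15=28, 13+25=9
a = 18: 18+3=21, 18+9=27, 18+15=4, 18+25=14
a = 27: 27+3=1, 27+9=7, 27+15=13, 27+25=23
Distinct residues collected: {1, 3, 4, 6, 7, 9, 13, 14, 15, 16, 19, 21, 22, 23, 25, 27, 28}
|A + B| = 17 (out of 29 total residues).

A + B = {1, 3, 4, 6, 7, 9, 13, 14, 15, 16, 19, 21, 22, 23, 25, 27, 28}


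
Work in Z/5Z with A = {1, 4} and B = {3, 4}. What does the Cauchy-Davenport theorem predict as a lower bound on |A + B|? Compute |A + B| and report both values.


Cauchy-Davenport: |A + B| ≥ min(p, |A| + |B| - 1) for A, B nonempty in Z/pZ.
|A| = 2, |B| = 2, p = 5.
CD lower bound = min(5, 2 + 2 - 1) = min(5, 3) = 3.
Compute A + B mod 5 directly:
a = 1: 1+3=4, 1+4=0
a = 4: 4+3=2, 4+4=3
A + B = {0, 2, 3, 4}, so |A + B| = 4.
Verify: 4 ≥ 3? Yes ✓.

CD lower bound = 3, actual |A + B| = 4.


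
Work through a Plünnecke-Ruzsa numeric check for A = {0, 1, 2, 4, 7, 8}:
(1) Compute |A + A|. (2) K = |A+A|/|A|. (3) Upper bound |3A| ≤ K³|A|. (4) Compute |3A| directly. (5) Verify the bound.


|A| = 6.
Step 1: Compute A + A by enumerating all 36 pairs.
A + A = {0, 1, 2, 3, 4, 5, 6, 7, 8, 9, 10, 11, 12, 14, 15, 16}, so |A + A| = 16.
Step 2: Doubling constant K = |A + A|/|A| = 16/6 = 16/6 ≈ 2.6667.
Step 3: Plünnecke-Ruzsa gives |3A| ≤ K³·|A| = (2.6667)³ · 6 ≈ 113.7778.
Step 4: Compute 3A = A + A + A directly by enumerating all triples (a,b,c) ∈ A³; |3A| = 25.
Step 5: Check 25 ≤ 113.7778? Yes ✓.

K = 16/6, Plünnecke-Ruzsa bound K³|A| ≈ 113.7778, |3A| = 25, inequality holds.


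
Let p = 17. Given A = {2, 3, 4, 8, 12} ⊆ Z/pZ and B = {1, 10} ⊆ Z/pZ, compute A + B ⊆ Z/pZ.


Work in Z/17Z: reduce every sum a + b modulo 17.
Enumerate all 10 pairs:
a = 2: 2+1=3, 2+10=12
a = 3: 3+1=4, 3+10=13
a = 4: 4+1=5, 4+10=14
a = 8: 8+1=9, 8+10=1
a = 12: 12+1=13, 12+10=5
Distinct residues collected: {1, 3, 4, 5, 9, 12, 13, 14}
|A + B| = 8 (out of 17 total residues).

A + B = {1, 3, 4, 5, 9, 12, 13, 14}


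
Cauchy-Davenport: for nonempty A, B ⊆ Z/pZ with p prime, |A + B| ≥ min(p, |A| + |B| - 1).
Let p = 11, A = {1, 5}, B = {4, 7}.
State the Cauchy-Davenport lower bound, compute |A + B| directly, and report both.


Cauchy-Davenport: |A + B| ≥ min(p, |A| + |B| - 1) for A, B nonempty in Z/pZ.
|A| = 2, |B| = 2, p = 11.
CD lower bound = min(11, 2 + 2 - 1) = min(11, 3) = 3.
Compute A + B mod 11 directly:
a = 1: 1+4=5, 1+7=8
a = 5: 5+4=9, 5+7=1
A + B = {1, 5, 8, 9}, so |A + B| = 4.
Verify: 4 ≥ 3? Yes ✓.

CD lower bound = 3, actual |A + B| = 4.


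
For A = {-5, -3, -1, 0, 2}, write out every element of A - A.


A - A = {a - a' : a, a' ∈ A}.
Compute a - a' for each ordered pair (a, a'):
a = -5: -5--5=0, -5--3=-2, -5--1=-4, -5-0=-5, -5-2=-7
a = -3: -3--5=2, -3--3=0, -3--1=-2, -3-0=-3, -3-2=-5
a = -1: -1--5=4, -1--3=2, -1--1=0, -1-0=-1, -1-2=-3
a = 0: 0--5=5, 0--3=3, 0--1=1, 0-0=0, 0-2=-2
a = 2: 2--5=7, 2--3=5, 2--1=3, 2-0=2, 2-2=0
Collecting distinct values (and noting 0 appears from a-a):
A - A = {-7, -5, -4, -3, -2, -1, 0, 1, 2, 3, 4, 5, 7}
|A - A| = 13

A - A = {-7, -5, -4, -3, -2, -1, 0, 1, 2, 3, 4, 5, 7}


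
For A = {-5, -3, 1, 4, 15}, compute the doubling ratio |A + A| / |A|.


|A| = 5.
Compute A + A by enumerating all 25 pairs.
A + A = {-10, -8, -6, -4, -2, -1, 1, 2, 5, 8, 10, 12, 16, 19, 30}, so |A + A| = 15.
K = |A + A| / |A| = 15/5 = 3/1 ≈ 3.0000.
Reference: AP of size 5 gives K = 9/5 ≈ 1.8000; a fully generic set of size 5 gives K ≈ 3.0000.

|A| = 5, |A + A| = 15, K = 15/5 = 3/1.


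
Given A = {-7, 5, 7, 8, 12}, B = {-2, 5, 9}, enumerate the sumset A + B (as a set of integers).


A + B = {a + b : a ∈ A, b ∈ B}.
Enumerate all |A|·|B| = 5·3 = 15 pairs (a, b) and collect distinct sums.
a = -7: -7+-2=-9, -7+5=-2, -7+9=2
a = 5: 5+-2=3, 5+5=10, 5+9=14
a = 7: 7+-2=5, 7+5=12, 7+9=16
a = 8: 8+-2=6, 8+5=13, 8+9=17
a = 12: 12+-2=10, 12+5=17, 12+9=21
Collecting distinct sums: A + B = {-9, -2, 2, 3, 5, 6, 10, 12, 13, 14, 16, 17, 21}
|A + B| = 13

A + B = {-9, -2, 2, 3, 5, 6, 10, 12, 13, 14, 16, 17, 21}


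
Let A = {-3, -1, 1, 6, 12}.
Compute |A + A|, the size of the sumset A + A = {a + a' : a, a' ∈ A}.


A + A = {a + a' : a, a' ∈ A}; |A| = 5.
General bounds: 2|A| - 1 ≤ |A + A| ≤ |A|(|A|+1)/2, i.e. 9 ≤ |A + A| ≤ 15.
Lower bound 2|A|-1 is attained iff A is an arithmetic progression.
Enumerate sums a + a' for a ≤ a' (symmetric, so this suffices):
a = -3: -3+-3=-6, -3+-1=-4, -3+1=-2, -3+6=3, -3+12=9
a = -1: -1+-1=-2, -1+1=0, -1+6=5, -1+12=11
a = 1: 1+1=2, 1+6=7, 1+12=13
a = 6: 6+6=12, 6+12=18
a = 12: 12+12=24
Distinct sums: {-6, -4, -2, 0, 2, 3, 5, 7, 9, 11, 12, 13, 18, 24}
|A + A| = 14

|A + A| = 14


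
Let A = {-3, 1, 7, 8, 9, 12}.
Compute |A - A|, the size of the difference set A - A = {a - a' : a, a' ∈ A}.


A - A = {a - a' : a, a' ∈ A}; |A| = 6.
Bounds: 2|A|-1 ≤ |A - A| ≤ |A|² - |A| + 1, i.e. 11 ≤ |A - A| ≤ 31.
Note: 0 ∈ A - A always (from a - a). The set is symmetric: if d ∈ A - A then -d ∈ A - A.
Enumerate nonzero differences d = a - a' with a > a' (then include -d):
Positive differences: {1, 2, 3, 4, 5, 6, 7, 8, 10, 11, 12, 15}
Full difference set: {0} ∪ (positive diffs) ∪ (negative diffs).
|A - A| = 1 + 2·12 = 25 (matches direct enumeration: 25).

|A - A| = 25


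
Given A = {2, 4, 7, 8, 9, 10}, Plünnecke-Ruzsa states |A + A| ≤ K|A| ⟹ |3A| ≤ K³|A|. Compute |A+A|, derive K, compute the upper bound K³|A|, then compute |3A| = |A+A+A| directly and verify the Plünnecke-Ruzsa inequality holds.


|A| = 6.
Step 1: Compute A + A by enumerating all 36 pairs.
A + A = {4, 6, 8, 9, 10, 11, 12, 13, 14, 15, 16, 17, 18, 19, 20}, so |A + A| = 15.
Step 2: Doubling constant K = |A + A|/|A| = 15/6 = 15/6 ≈ 2.5000.
Step 3: Plünnecke-Ruzsa gives |3A| ≤ K³·|A| = (2.5000)³ · 6 ≈ 93.7500.
Step 4: Compute 3A = A + A + A directly by enumerating all triples (a,b,c) ∈ A³; |3A| = 23.
Step 5: Check 23 ≤ 93.7500? Yes ✓.

K = 15/6, Plünnecke-Ruzsa bound K³|A| ≈ 93.7500, |3A| = 23, inequality holds.


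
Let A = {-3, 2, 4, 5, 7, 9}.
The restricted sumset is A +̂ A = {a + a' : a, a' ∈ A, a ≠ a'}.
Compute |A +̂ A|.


Restricted sumset: A +̂ A = {a + a' : a ∈ A, a' ∈ A, a ≠ a'}.
Equivalently, take A + A and drop any sum 2a that is achievable ONLY as a + a for a ∈ A (i.e. sums representable only with equal summands).
Enumerate pairs (a, a') with a < a' (symmetric, so each unordered pair gives one sum; this covers all a ≠ a'):
  -3 + 2 = -1
  -3 + 4 = 1
  -3 + 5 = 2
  -3 + 7 = 4
  -3 + 9 = 6
  2 + 4 = 6
  2 + 5 = 7
  2 + 7 = 9
  2 + 9 = 11
  4 + 5 = 9
  4 + 7 = 11
  4 + 9 = 13
  5 + 7 = 12
  5 + 9 = 14
  7 + 9 = 16
Collected distinct sums: {-1, 1, 2, 4, 6, 7, 9, 11, 12, 13, 14, 16}
|A +̂ A| = 12
(Reference bound: |A +̂ A| ≥ 2|A| - 3 for |A| ≥ 2, with |A| = 6 giving ≥ 9.)

|A +̂ A| = 12


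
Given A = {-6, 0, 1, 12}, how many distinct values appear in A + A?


A + A = {a + a' : a, a' ∈ A}; |A| = 4.
General bounds: 2|A| - 1 ≤ |A + A| ≤ |A|(|A|+1)/2, i.e. 7 ≤ |A + A| ≤ 10.
Lower bound 2|A|-1 is attained iff A is an arithmetic progression.
Enumerate sums a + a' for a ≤ a' (symmetric, so this suffices):
a = -6: -6+-6=-12, -6+0=-6, -6+1=-5, -6+12=6
a = 0: 0+0=0, 0+1=1, 0+12=12
a = 1: 1+1=2, 1+12=13
a = 12: 12+12=24
Distinct sums: {-12, -6, -5, 0, 1, 2, 6, 12, 13, 24}
|A + A| = 10

|A + A| = 10
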